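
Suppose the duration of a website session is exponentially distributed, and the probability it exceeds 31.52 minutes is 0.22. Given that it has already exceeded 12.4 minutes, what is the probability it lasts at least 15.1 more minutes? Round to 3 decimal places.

0.484

From e^(−λ·31.52) = 0.22, λ = −ln(0.22)/31.52 = 0.048037.
Memoryless: P(X > 12.4+15.1 | X > 12.4) = P(X > 15.1) = e^(−0.048037·15.1) ≈ 0.484.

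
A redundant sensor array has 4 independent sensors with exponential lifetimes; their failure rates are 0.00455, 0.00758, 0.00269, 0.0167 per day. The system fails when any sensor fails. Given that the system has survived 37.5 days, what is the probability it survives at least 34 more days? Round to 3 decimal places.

0.342

Time to first failure ~ Exp(Σλ) with Σλ = 0.03152.
By memorylessness, P(T > 37.5+34 | T > 37.5) = P(T > 34) = e^(−0.03152·34) ≈ 0.342.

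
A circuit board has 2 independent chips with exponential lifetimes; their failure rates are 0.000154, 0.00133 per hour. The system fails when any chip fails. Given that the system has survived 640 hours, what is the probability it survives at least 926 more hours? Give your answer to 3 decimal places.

0.253

Time to first failure ~ Exp(Σλ) with Σλ = 0.001484.
By memorylessness, P(T > 640+926 | T > 640) = P(T > 926) = e^(−0.001484·926) ≈ 0.253.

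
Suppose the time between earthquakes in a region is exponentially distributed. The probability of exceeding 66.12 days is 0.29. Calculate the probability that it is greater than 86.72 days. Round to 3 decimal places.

e^(−λ·66.12) = 0.29 ⇒ λ = −ln(0.29)/66.12 = 0.0187216.
P(X > 86.72) = e^(−0.0187216·86.72) = e^(−1.6235) ≈ 0.197.

0.197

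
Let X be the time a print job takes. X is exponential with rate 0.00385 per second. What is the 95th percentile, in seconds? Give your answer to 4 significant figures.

778.1

Set 1 − e^(−λt) = 0.95, so t = −ln(0.05)/λ = 2.9957/0.00385 ≈ 778.112 seconds.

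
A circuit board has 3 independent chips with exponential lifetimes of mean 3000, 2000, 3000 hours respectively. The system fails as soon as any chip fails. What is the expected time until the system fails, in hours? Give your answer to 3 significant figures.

857

The first failure time is exponential with rate Σλ_i = 1/3000 + 1/2000 + 1/3000 = 0.00116667 per hour.
E[min] = 1/Σλ = 1/0.00116667 = 857.143 hours.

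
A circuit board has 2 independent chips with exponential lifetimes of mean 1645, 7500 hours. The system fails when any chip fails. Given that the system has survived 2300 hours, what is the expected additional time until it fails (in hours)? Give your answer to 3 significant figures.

First-failure rate Σλ = 1/1645 + 1/7500 = 0.000741236.
By memorylessness the expected residual is 1/Σλ = 1349.1 hours, regardless of the 2300 already elapsed.

1350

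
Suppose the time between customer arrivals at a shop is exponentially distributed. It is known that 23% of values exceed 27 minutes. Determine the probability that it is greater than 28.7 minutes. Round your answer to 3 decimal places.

e^(−λ·27) = 0.23 ⇒ λ = −ln(0.23)/27 = 0.0544324.
P(X > 28.7) = e^(−0.0544324·28.7) = e^(−1.5622) ≈ 0.210.

0.210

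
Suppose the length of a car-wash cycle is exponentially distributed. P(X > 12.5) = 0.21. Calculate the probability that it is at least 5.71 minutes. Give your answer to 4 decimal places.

e^(−λ·12.5) = 0.21 ⇒ λ = −ln(0.21)/12.5 = 0.124852.
P(X > 5.71) = e^(−0.124852·5.71) = e^(−0.7129) ≈ 0.4902.

0.4902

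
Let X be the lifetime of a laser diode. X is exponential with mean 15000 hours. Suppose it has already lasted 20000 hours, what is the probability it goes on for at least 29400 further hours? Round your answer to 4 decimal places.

The rate is λ = 1/15000 = 0.0000666667 per hour.
P(X > s+t | X > s) = e^(−λ(s+t))/e^(−λs) = e^(−λt), independent of s = 20000.
P(X > 29400) = e^(−1.96) ≈ 0.1409.

0.1409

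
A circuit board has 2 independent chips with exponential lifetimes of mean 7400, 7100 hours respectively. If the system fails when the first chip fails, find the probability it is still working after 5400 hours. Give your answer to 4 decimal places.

0.2253

The first failure time is exponential with rate Σλ_i = 1/7400 + 1/7100 = 0.00027598 per hour.
P(min > 5400) = e^(−0.00027598·5400) = e^(−1.4903) ≈ 0.2253.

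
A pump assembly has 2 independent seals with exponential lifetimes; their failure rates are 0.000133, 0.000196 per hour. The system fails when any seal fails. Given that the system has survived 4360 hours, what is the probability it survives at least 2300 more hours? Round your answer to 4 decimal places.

0.4692

Time to first failure ~ Exp(Σλ) with Σλ = 0.000329.
By memorylessness, P(T > 4360+2300 | T > 4360) = P(T > 2300) = e^(−0.000329·2300) ≈ 0.4692.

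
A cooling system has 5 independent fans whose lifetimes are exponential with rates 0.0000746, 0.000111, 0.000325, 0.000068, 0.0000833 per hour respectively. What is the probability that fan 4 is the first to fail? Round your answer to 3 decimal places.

0.103

The time to first failure is exponential with rate Σλ = 0.0000746 + 0.000111 + 0.000325 + 0.000068 + 0.0000833 = 0.0006619.
P(fan 4 first) = λ_4/Σλ = 0.000068/0.0006619 ≈ 0.103.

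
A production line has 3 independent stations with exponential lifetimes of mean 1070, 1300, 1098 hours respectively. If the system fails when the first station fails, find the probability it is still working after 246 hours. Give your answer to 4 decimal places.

0.5256

The first failure time is exponential with rate Σλ_i = 1/1070 + 1/1300 + 1/1098 = 0.00261456 per hour.
P(min > 246) = e^(−0.00261456·246) = e^(−0.64318) ≈ 0.5256.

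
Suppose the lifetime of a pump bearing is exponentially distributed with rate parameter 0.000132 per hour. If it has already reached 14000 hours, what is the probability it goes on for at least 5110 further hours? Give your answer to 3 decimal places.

0.509

The exponential is memoryless, so the remaining time is again Exp(λ): the condition X > 14000 is irrelevant.
P(X > 5110) = e^(−0.67452) ≈ 0.509.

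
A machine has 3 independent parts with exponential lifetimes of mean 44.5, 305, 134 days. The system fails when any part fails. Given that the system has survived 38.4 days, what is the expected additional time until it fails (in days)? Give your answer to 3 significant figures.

30.1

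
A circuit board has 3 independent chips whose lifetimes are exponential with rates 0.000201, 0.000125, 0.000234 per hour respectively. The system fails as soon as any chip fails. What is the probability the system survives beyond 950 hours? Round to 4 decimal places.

0.5874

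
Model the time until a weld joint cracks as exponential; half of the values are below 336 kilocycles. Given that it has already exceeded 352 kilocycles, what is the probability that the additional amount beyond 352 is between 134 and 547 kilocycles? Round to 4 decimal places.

0.4349

For an exponential, median = ln(2)/λ, so λ = ln 2 / 336 = 0.00206294 per kilocycle.
Memoryless: the residual past 352 is again Exp(λ).
P(134 < residual < 547) = e^(−λ·134) − e^(−λ·547) = 0.75848 − 0.32354 ≈ 0.4349.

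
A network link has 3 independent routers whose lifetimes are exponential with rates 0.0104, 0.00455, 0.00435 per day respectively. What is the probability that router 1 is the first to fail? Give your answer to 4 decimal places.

The time to first failure is exponential with rate Σλ = 0.0104 + 0.00455 + 0.00435 = 0.0193.
P(router 1 first) = λ_1/Σλ = 0.0104/0.0193 ≈ 0.5389.

0.5389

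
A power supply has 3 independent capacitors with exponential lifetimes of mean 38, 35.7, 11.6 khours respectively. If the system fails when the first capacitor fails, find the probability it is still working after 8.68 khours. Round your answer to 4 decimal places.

0.2953

The first failure time is exponential with rate Σλ_i = 1/38 + 1/35.7 + 1/11.6 = 0.140534 per khour.
P(min > 8.68) = e^(−0.140534·8.68) = e^(−1.2198) ≈ 0.2953.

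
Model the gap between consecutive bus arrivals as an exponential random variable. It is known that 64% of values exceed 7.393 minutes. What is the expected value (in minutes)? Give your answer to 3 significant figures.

e^(−λ·7.393) = 0.64 ⇒ λ = −ln(0.64)/7.393 = 0.0603662.
Mean = 1/λ = 16.5656 minutes.

16.6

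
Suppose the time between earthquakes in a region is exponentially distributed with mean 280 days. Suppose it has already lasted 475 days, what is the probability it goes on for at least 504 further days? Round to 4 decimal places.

The rate is λ = 1/280 = 0.00357143 per day.
The exponential is memoryless, so the remaining time is again Exp(λ): the condition X > 475 is irrelevant.
P(X > 504) = e^(−1.8) ≈ 0.1653.

0.1653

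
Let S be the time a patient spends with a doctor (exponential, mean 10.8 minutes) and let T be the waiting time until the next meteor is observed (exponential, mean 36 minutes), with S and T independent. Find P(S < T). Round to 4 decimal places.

0.7692

λ_1 = 1/10.8 = 0.0925926, λ_2 = 1/36 = 0.0277778.
For independent exponentials, P(S < T) = λ_1/(λ_1+λ_2) = 0.0925926/0.12037 ≈ 0.7692.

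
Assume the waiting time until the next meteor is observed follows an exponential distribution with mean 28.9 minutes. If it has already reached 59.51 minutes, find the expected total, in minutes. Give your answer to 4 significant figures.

88.41

The rate is λ = 1/28.9 = 0.0346021 per minute.
By memorylessness, E[X | X > 59.51] = 59.51 + 1/λ = 59.51 + 28.9 = 88.41 minutes.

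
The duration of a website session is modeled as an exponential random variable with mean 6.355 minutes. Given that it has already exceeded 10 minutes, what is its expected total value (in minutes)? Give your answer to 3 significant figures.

16.4

The rate is λ = 1/6.355 = 0.157356 per minute.
By memorylessness, E[X | X > 10] = 10 + 1/λ = 10 + 6.355 = 16.355 minutes.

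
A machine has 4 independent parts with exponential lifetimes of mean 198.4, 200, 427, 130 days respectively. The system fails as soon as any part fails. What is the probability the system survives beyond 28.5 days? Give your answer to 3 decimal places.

0.564

The first failure time is exponential with rate Σλ_i = 1/198.4 + 1/200 + 1/427 + 1/130 = 0.0200746 per day.
P(min > 28.5) = e^(−0.0200746·28.5) = e^(−0.57212) ≈ 0.564.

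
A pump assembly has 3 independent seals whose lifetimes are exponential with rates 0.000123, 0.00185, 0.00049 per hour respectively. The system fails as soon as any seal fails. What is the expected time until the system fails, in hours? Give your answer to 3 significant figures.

The time to first failure is exponential with rate Σλ = 0.000123 + 0.00185 + 0.00049 = 0.002463.
E[min] = 1/Σλ = 1/0.002463 = 406.009 hours.

406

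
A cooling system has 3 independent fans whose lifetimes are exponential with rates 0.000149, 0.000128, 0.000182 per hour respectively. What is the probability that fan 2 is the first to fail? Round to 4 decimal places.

0.2789

The time to first failure is exponential with rate Σλ = 0.000149 + 0.000128 + 0.000182 = 0.000459.
P(fan 2 first) = λ_2/Σλ = 0.000128/0.000459 ≈ 0.2789.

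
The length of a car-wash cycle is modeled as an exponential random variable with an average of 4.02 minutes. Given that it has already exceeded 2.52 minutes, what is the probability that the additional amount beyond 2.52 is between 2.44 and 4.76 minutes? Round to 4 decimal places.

The rate is λ = 1/4.02 = 0.248756 per minute.
Memoryless: the residual past 2.52 is again Exp(λ).
P(2.44 < residual < 4.76) = e^(−λ·2.44) − e^(−λ·4.76) = 0.54500 − 0.30603 ≈ 0.2390.

0.2390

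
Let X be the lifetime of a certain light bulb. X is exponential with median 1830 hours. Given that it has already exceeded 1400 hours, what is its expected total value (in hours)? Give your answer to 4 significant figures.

For an exponential, median = ln(2)/λ, so λ = ln 2 / 1830 = 0.000378769 per hour.
By memorylessness, E[X | X > 1400] = 1400 + 1/λ = 1400 + 2640.13 = 4040.13 hours.

4040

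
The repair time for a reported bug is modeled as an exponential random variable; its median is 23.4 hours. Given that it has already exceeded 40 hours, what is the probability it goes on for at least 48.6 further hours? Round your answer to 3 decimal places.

0.237

For an exponential, median = ln(2)/λ, so λ = ln 2 / 23.4 = 0.0296217 per hour.
P(X > s+t | X > s) = e^(−λ(s+t))/e^(−λs) = e^(−λt), independent of s = 40.
P(X > 48.6) = e^(−1.4396) ≈ 0.237.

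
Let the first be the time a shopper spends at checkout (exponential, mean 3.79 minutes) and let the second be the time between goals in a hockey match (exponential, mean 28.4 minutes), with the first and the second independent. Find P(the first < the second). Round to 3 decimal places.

λ_1 = 1/3.79 = 0.263852, λ_2 = 1/28.4 = 0.0352113.
For independent exponentials, P(the first < the second) = λ_1/(λ_1+λ_2) = 0.263852/0.299064 ≈ 0.882.

0.882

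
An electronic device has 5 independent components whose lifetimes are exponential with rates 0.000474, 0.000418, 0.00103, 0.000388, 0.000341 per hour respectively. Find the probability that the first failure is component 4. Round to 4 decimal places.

0.1464

The time to first failure is exponential with rate Σλ = 0.000474 + 0.000418 + 0.00103 + 0.000388 + 0.000341 = 0.002651.
P(component 4 first) = λ_4/Σλ = 0.000388/0.002651 ≈ 0.1464.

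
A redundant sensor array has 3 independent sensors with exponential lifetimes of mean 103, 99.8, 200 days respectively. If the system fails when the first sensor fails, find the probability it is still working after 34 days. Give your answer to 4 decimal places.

The first failure time is exponential with rate Σλ_i = 1/103 + 1/99.8 + 1/200 = 0.0247288 per day.
P(min > 34) = e^(−0.0247288·34) = e^(−0.84078) ≈ 0.4314.

0.4314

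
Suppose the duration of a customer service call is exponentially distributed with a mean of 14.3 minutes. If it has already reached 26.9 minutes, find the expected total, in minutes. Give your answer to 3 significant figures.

41.2

The rate is λ = 1/14.3 = 0.0699301 per minute.
By memorylessness, E[X | X > 26.9] = 26.9 + 1/λ = 26.9 + 14.3 = 41.2 minutes.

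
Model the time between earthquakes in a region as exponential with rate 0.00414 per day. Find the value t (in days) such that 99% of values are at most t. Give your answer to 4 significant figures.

Set 1 − e^(−λt) = 0.99, so t = −ln(0.01)/λ = 4.6052/0.00414 ≈ 1112.36 days.

1112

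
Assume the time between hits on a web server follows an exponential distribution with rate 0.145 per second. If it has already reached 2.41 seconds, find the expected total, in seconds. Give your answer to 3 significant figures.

9.31

By memorylessness, E[X | X > 2.41] = 2.41 + 1/λ = 2.41 + 6.89655 = 9.30655 seconds.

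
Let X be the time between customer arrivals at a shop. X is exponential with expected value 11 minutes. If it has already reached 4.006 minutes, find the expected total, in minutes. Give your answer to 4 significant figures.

15.01

The rate is λ = 1/11 = 0.0909091 per minute.
By memorylessness, E[X | X > 4.006] = 4.006 + 1/λ = 4.006 + 11 = 15.006 minutes.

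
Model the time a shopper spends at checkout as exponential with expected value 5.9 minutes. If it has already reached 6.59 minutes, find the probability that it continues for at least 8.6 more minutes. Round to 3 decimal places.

0.233

The rate is λ = 1/5.9 = 0.169492 per minute.
The exponential is memoryless, so the remaining time is again Exp(λ): the condition X > 6.59 is irrelevant.
P(X > 8.6) = e^(−1.4576) ≈ 0.233.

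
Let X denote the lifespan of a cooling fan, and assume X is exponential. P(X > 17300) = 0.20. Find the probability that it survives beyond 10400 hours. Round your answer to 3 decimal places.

0.380

e^(−λ·17300) = 0.20 ⇒ λ = −ln(0.20)/17300 = 0.0000930311.
P(X > 10400) = e^(−0.0000930311·10400) = e^(−0.96752) ≈ 0.380.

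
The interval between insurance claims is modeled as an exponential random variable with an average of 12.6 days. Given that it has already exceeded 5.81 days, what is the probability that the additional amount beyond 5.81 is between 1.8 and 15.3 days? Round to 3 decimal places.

The rate is λ = 1/12.6 = 0.0793651 per day.
Memoryless: the residual past 5.81 is again Exp(λ).
P(1.8 < residual < 15.3) = e^(−λ·1.8) − e^(−λ·15.3) = 0.86688 − 0.29692 ≈ 0.570.

0.570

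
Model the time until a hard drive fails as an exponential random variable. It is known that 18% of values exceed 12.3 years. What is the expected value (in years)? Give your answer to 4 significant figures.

7.173

e^(−λ·12.3) = 0.18 ⇒ λ = −ln(0.18)/12.3 = 0.139415.
Mean = 1/λ = 7.17285 years.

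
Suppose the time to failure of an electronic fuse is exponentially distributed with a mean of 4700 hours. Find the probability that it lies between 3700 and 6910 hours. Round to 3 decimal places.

The rate is λ = 1/4700 = 0.000212766 per hour.
P(3700 < X < 6910) = e^(−λ·3700) − e^(−λ·6910) = 0.45510 − 0.22988 ≈ 0.225.

0.225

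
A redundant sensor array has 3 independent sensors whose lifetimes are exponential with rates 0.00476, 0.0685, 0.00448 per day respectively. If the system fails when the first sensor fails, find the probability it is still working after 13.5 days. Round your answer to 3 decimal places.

The time to first failure is exponential with rate Σλ = 0.00476 + 0.0685 + 0.00448 = 0.07774.
P(min > 13.5) = e^(−0.07774·13.5) = e^(−1.0495) ≈ 0.350.

0.350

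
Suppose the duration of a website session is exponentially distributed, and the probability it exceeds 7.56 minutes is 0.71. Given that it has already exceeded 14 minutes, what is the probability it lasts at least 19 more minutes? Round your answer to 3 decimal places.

0.423

From e^(−λ·7.56) = 0.71, λ = −ln(0.71)/7.56 = 0.045303.
Memoryless: P(X > 14+19 | X > 14) = P(X > 19) = e^(−0.045303·19) ≈ 0.423.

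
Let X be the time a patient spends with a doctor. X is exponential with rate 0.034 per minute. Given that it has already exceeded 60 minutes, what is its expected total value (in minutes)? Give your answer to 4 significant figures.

89.41

By memorylessness, E[X | X > 60] = 60 + 1/λ = 60 + 29.4118 = 89.4118 minutes.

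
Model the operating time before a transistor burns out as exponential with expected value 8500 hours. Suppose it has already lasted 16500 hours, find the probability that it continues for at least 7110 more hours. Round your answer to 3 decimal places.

0.433

The rate is λ = 1/8500 = 0.000117647 per hour.
P(X > s+t | X > s) = e^(−λ(s+t))/e^(−λs) = e^(−λt), independent of s = 16500.
P(X > 7110) = e^(−0.83647) ≈ 0.433.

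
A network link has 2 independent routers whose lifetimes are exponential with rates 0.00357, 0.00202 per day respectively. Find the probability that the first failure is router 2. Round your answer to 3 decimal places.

0.361

The time to first failure is exponential with rate Σλ = 0.00357 + 0.00202 = 0.00559.
P(router 2 first) = λ_2/Σλ = 0.00202/0.00559 ≈ 0.361.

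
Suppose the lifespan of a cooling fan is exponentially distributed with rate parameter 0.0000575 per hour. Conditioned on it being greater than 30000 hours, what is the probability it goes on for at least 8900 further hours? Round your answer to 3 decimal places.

By the memoryless property, P(X > 30000+8900 | X > 30000) = P(X > 8900).
P(X > 8900) = e^(−0.51175) ≈ 0.599.

0.599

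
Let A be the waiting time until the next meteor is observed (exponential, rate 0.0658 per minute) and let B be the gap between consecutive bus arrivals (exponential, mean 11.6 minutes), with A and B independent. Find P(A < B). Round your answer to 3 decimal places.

λ_1 = 0.0658, λ_2 = 1/11.6 = 0.0862069.
For independent exponentials, P(A < B) = λ_1/(λ_1+λ_2) = 0.0658/0.152007 ≈ 0.433.

0.433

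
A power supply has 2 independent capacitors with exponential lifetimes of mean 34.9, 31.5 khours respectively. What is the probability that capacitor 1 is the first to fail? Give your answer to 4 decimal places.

Rates: λ_i = 1/mean_i → 0.0286533, 0.031746; Σλ = 0.0603993.
P(capacitor 1 first) = λ_1/Σλ = 0.0286533/0.0603993 ≈ 0.4744.

0.4744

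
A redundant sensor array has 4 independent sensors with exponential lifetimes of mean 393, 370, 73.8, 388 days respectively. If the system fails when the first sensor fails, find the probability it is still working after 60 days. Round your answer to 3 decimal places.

0.277

The first failure time is exponential with rate Σλ_i = 1/393 + 1/370 + 1/73.8 + 1/388 = 0.0213747 per day.
P(min > 60) = e^(−0.0213747·60) = e^(−1.2825) ≈ 0.277.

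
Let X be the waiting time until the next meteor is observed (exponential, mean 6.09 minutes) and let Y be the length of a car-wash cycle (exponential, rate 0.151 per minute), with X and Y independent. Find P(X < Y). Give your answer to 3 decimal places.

λ_1 = 1/6.09 = 0.164204, λ_2 = 0.151.
For independent exponentials, P(X < Y) = λ_1/(λ_1+λ_2) = 0.164204/0.315204 ≈ 0.521.

0.521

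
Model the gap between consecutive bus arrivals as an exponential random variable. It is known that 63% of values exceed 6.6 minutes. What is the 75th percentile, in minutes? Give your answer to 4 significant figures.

19.80

e^(−λ·6.6) = 0.63 ⇒ λ = −ln(0.63)/6.6 = 0.0700054.
75th percentile: 1 − e^(−λt) = 0.75, t = −ln(0.25)/λ = 19.8027 minutes.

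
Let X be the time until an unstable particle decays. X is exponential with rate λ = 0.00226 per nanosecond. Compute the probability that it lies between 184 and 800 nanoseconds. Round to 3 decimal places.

P(184 < X < 800) = e^(−λ·184) − e^(−λ·800) = 0.65979 − 0.16398 ≈ 0.496.

0.496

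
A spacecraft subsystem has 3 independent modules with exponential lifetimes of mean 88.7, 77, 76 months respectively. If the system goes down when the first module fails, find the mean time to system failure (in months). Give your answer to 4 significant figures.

26.72

The first failure time is exponential with rate Σλ_i = 1/88.7 + 1/77 + 1/76 = 0.0374189 per month.
E[min] = 1/Σλ = 1/0.0374189 = 26.7245 months.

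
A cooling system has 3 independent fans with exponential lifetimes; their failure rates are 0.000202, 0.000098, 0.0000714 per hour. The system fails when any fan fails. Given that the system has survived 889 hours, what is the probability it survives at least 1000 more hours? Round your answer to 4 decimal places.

0.6898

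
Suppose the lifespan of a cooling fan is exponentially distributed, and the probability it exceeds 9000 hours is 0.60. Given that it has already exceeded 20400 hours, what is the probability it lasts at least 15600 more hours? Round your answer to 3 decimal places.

From e^(−λ·9000) = 0.60, λ = −ln(0.60)/9000 = 0.0000567584.
Memoryless: P(X > 20400+15600 | X > 20400) = P(X > 15600) = e^(−0.0000567584·15600) ≈ 0.413.

0.413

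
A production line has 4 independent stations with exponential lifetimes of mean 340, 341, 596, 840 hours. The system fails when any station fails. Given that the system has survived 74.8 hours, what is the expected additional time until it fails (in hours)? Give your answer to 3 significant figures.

114

First-failure rate Σλ = 1/340 + 1/341 + 1/596 + 1/840 = 0.00874206.
By memorylessness the expected residual is 1/Σλ = 114.39 hours, regardless of the 74.8 already elapsed.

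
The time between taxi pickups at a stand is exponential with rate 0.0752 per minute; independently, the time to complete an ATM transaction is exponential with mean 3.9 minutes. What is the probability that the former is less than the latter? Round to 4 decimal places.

0.2268

λ_1 = 0.0752, λ_2 = 1/3.9 = 0.25641.
For independent exponentials, P(the former < the latter) = λ_1/(λ_1+λ_2) = 0.0752/0.33161 ≈ 0.2268.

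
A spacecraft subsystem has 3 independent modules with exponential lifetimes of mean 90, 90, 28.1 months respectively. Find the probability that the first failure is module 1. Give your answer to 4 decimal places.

0.1922

Rates: λ_i = 1/mean_i → 0.0111111, 0.0111111, 0.0355872; Σλ = 0.0578094.
P(module 1 first) = λ_1/Σλ = 0.0111111/0.0578094 ≈ 0.1922.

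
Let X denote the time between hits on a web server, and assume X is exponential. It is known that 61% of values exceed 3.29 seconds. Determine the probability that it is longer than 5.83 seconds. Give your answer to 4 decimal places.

0.4165

e^(−λ·3.29) = 0.61 ⇒ λ = −ln(0.61)/3.29 = 0.150242.
P(X > 5.83) = e^(−0.150242·5.83) = e^(−0.87591) ≈ 0.4165.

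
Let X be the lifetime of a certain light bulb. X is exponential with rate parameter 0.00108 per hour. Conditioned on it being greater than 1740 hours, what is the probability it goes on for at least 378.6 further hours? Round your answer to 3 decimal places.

0.664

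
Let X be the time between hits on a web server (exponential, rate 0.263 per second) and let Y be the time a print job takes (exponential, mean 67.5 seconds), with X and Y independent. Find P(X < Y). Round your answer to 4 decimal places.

λ_1 = 0.263, λ_2 = 1/67.5 = 0.0148148.
For independent exponentials, P(X < Y) = λ_1/(λ_1+λ_2) = 0.263/0.277815 ≈ 0.9467.

0.9467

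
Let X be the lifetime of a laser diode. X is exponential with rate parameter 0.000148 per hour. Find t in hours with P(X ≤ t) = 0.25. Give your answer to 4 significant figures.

Set 1 − e^(−λt) = 0.25, so t = −ln(0.75)/λ = 0.28768/0.000148 ≈ 1943.8 hours.

1944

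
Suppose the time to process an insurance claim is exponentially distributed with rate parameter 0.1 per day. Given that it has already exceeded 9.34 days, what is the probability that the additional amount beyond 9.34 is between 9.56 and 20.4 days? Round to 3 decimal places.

0.254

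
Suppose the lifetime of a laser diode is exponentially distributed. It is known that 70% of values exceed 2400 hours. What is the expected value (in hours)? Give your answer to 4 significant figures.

6729

e^(−λ·2400) = 0.70 ⇒ λ = −ln(0.70)/2400 = 0.000148615.
Mean = 1/λ = 6728.82 hours.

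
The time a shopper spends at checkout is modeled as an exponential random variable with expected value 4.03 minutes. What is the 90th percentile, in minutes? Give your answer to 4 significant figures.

9.279

The rate is λ = 1/4.03 = 0.248139 per minute.
Set 1 − e^(−λt) = 0.9, so t = −ln(0.1)/λ = 2.3026/0.248139 ≈ 9.27942 minutes.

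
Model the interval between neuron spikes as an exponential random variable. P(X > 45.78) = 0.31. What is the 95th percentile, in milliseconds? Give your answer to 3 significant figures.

117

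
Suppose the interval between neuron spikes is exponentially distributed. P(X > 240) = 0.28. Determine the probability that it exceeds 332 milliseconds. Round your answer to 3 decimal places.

0.172

e^(−λ·240) = 0.28 ⇒ λ = −ln(0.28)/240 = 0.00530402.
P(X > 332) = e^(−0.00530402·332) = e^(−1.7609) ≈ 0.172.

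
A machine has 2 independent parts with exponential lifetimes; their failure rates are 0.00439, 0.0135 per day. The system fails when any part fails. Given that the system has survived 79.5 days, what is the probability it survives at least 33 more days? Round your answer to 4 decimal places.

0.5541

Time to first failure ~ Exp(Σλ) with Σλ = 0.01789.
By memorylessness, P(T > 79.5+33 | T > 79.5) = P(T > 33) = e^(−0.01789·33) ≈ 0.5541.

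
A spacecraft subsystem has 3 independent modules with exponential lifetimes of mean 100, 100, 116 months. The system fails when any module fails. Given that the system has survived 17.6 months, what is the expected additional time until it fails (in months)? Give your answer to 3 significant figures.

34.9

First-failure rate Σλ = 1/100 + 1/100 + 1/116 = 0.0286207.
By memorylessness the expected residual is 1/Σλ = 34.9398 months, regardless of the 17.6 already elapsed.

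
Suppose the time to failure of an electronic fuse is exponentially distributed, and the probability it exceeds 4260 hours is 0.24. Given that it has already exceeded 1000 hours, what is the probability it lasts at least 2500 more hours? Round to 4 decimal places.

From e^(−λ·4260) = 0.24, λ = −ln(0.24)/4260 = 0.000335004.
Memoryless: P(X > 1000+2500 | X > 1000) = P(X > 2500) = e^(−0.000335004·2500) ≈ 0.4328.

0.4328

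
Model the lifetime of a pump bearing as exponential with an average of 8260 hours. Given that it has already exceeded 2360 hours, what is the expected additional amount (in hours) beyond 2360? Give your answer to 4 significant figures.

The rate is λ = 1/8260 = 0.000121065 per hour.
By memorylessness, the remaining amount past any threshold is again Exp(λ) with mean 1/λ = 8260 hours.

8260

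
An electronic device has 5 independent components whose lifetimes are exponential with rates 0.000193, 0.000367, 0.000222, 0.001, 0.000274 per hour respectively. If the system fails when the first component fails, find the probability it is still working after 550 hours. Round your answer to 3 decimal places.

0.323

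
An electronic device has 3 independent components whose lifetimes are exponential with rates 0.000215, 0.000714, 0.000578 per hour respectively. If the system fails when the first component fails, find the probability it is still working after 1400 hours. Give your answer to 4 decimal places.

0.1213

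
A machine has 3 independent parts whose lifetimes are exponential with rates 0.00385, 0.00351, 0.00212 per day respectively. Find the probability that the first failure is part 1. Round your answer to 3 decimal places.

0.406

The time to first failure is exponential with rate Σλ = 0.00385 + 0.00351 + 0.00212 = 0.00948.
P(part 1 first) = λ_1/Σλ = 0.00385/0.00948 ≈ 0.406.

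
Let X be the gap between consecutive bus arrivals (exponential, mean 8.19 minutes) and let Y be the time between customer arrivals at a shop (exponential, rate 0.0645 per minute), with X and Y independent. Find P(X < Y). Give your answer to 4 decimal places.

0.6543

λ_1 = 1/8.19 = 0.1221, λ_2 = 0.0645.
For independent exponentials, P(X < Y) = λ_1/(λ_1+λ_2) = 0.1221/0.1866 ≈ 0.6543.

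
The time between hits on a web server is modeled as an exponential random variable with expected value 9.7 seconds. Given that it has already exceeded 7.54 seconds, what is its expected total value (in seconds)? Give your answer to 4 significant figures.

17.24

The rate is λ = 1/9.7 = 0.103093 per second.
By memorylessness, E[X | X > 7.54] = 7.54 + 1/λ = 7.54 + 9.7 = 17.24 seconds.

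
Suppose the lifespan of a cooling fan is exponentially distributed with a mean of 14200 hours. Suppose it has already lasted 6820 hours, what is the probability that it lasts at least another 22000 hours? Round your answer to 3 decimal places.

0.212

The rate is λ = 1/14200 = 0.0000704225 per hour.
P(X > s+t | X > s) = e^(−λ(s+t))/e^(−λs) = e^(−λt), independent of s = 6820.
P(X > 22000) = e^(−1.5493) ≈ 0.212.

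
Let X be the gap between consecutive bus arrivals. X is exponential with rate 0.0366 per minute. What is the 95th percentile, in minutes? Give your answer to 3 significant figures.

81.9

Set 1 − e^(−λt) = 0.95, so t = −ln(0.05)/λ = 2.9957/0.0366 ≈ 81.8506 minutes.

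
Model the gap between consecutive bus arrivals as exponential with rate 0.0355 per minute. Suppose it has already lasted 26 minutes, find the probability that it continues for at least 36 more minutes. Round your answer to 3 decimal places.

The exponential is memoryless, so the remaining time is again Exp(λ): the condition X > 26 is irrelevant.
P(X > 36) = e^(−1.278) ≈ 0.279.

0.279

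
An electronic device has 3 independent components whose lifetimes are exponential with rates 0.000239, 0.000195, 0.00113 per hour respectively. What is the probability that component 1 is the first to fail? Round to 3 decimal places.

The time to first failure is exponential with rate Σλ = 0.000239 + 0.000195 + 0.00113 = 0.001564.
P(component 1 first) = λ_1/Σλ = 0.000239/0.001564 ≈ 0.153.

0.153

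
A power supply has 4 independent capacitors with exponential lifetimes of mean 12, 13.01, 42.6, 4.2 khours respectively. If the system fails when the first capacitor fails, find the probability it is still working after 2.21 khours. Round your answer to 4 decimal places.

0.3937

The first failure time is exponential with rate Σλ_i = 1/12 + 1/13.01 + 1/42.6 + 1/4.2 = 0.421767 per khour.
P(min > 2.21) = e^(−0.421767·2.21) = e^(−0.9321) ≈ 0.3937.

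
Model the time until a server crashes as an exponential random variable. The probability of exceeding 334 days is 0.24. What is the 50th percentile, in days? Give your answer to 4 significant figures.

162.2

e^(−λ·334) = 0.24 ⇒ λ = −ln(0.24)/334 = 0.0042728.
50th percentile: 1 − e^(−λt) = 0.5, t = −ln(0.5)/λ = 162.223 days.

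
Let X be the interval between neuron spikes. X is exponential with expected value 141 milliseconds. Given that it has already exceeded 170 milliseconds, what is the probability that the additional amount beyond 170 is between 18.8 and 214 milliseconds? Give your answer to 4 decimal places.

The rate is λ = 1/141 = 0.0070922 per millisecond.
Memoryless: the residual past 170 is again Exp(λ).
P(18.8 < residual < 214) = e^(−λ·18.8) − e^(−λ·214) = 0.87517 − 0.21921 ≈ 0.6560.

0.6560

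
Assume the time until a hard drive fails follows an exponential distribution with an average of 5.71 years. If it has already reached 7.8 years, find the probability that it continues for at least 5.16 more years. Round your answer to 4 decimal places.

The rate is λ = 1/5.71 = 0.175131 per year.
P(X > s+t | X > s) = e^(−λ(s+t))/e^(−λs) = e^(−λt), independent of s = 7.8.
P(X > 5.16) = e^(−0.90368) ≈ 0.4051.

0.4051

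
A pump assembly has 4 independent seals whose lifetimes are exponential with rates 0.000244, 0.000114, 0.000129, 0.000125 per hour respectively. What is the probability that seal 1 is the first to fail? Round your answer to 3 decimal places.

0.399

The time to first failure is exponential with rate Σλ = 0.000244 + 0.000114 + 0.000129 + 0.000125 = 0.000612.
P(seal 1 first) = λ_1/Σλ = 0.000244/0.000612 ≈ 0.399.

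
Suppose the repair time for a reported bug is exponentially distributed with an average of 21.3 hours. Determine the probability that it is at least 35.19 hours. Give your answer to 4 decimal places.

0.1916

The rate is λ = 1/21.3 = 0.0469484 per hour.
P(X > 35.19) = e^(−λ·35.19) = e^(−1.6521) ≈ 0.1916.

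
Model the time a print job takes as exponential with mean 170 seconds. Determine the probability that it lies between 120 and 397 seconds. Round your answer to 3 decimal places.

0.397

The rate is λ = 1/170 = 0.00588235 per second.
P(120 < X < 397) = e^(−λ·120) − e^(−λ·397) = 0.49367 − 0.09678 ≈ 0.397.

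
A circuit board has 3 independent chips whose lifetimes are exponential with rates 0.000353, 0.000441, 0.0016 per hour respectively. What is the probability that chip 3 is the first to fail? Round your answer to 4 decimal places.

The time to first failure is exponential with rate Σλ = 0.000353 + 0.000441 + 0.0016 = 0.002394.
P(chip 3 first) = λ_3/Σλ = 0.0016/0.002394 ≈ 0.6683.

0.6683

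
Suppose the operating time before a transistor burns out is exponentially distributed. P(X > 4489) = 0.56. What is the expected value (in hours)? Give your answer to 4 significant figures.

e^(−λ·4489) = 0.56 ⇒ λ = −ln(0.56)/4489 = 0.000129164.
Mean = 1/λ = 7742.08 hours.

7742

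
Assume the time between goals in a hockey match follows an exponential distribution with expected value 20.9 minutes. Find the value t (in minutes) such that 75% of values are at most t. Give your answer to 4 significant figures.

28.97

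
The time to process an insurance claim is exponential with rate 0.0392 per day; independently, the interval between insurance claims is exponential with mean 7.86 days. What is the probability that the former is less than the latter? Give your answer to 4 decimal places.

0.2355

λ_1 = 0.0392, λ_2 = 1/7.86 = 0.127226.
For independent exponentials, P(the former < the latter) = λ_1/(λ_1+λ_2) = 0.0392/0.166426 ≈ 0.2355.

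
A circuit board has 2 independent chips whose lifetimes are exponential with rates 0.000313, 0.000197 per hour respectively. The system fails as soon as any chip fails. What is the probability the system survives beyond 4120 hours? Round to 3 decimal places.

0.122

The time to first failure is exponential with rate Σλ = 0.000313 + 0.000197 = 0.00051.
P(min > 4120) = e^(−0.00051·4120) = e^(−2.1012) ≈ 0.122.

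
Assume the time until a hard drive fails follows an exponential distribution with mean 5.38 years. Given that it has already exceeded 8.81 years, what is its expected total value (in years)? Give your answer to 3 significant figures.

The rate is λ = 1/5.38 = 0.185874 per year.
By memorylessness, E[X | X > 8.81] = 8.81 + 1/λ = 8.81 + 5.38 = 14.19 years.

14.2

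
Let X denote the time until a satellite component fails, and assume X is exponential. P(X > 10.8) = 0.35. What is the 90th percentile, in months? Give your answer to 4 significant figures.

23.69

e^(−λ·10.8) = 0.35 ⇒ λ = −ln(0.35)/10.8 = 0.0972058.
90th percentile: 1 − e^(−λt) = 0.9, t = −ln(0.1)/λ = 23.6877 months.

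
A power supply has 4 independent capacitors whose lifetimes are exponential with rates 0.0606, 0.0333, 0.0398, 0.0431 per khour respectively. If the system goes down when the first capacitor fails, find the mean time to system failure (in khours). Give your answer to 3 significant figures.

The time to first failure is exponential with rate Σλ = 0.0606 + 0.0333 + 0.0398 + 0.0431 = 0.1768.
E[min] = 1/Σλ = 1/0.1768 = 5.65611 khours.

5.66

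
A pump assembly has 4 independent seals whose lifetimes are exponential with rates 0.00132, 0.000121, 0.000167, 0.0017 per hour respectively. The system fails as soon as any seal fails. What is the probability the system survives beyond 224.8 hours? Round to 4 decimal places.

The time to first failure is exponential with rate Σλ = 0.00132 + 0.000121 + 0.000167 + 0.0017 = 0.003308.
P(min > 224.8) = e^(−0.003308·224.8) = e^(−0.74364) ≈ 0.4754.

0.4754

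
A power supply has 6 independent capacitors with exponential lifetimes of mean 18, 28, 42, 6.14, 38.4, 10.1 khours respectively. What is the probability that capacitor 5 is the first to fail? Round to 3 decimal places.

Rates: λ_i = 1/mean_i → 0.0555556, 0.0357143, 0.0238095, 0.162866, 0.0260417, 0.0990099; Σλ = 0.402997.
P(capacitor 5 first) = λ_5/Σλ = 0.0260417/0.402997 ≈ 0.065.

0.065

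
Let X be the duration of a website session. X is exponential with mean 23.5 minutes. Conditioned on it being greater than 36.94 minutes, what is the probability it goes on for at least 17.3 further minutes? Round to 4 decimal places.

0.4789

The rate is λ = 1/23.5 = 0.0425532 per minute.
By the memoryless property, P(X > 36.94+17.3 | X > 36.94) = P(X > 17.3).
P(X > 17.3) = e^(−0.73617) ≈ 0.4789.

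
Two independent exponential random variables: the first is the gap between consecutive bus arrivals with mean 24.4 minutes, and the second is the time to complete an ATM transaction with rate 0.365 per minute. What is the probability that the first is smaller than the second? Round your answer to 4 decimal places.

λ_1 = 1/24.4 = 0.0409836, λ_2 = 0.365.
For independent exponentials, P(the first < the second) = λ_1/(λ_1+λ_2) = 0.0409836/0.405984 ≈ 0.1009.

0.1009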